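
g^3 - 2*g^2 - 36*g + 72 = (g - 6)*(g - 2)*(g + 6)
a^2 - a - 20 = (a - 5)*(a + 4)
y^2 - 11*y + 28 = (y - 7)*(y - 4)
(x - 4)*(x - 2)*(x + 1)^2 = x^4 - 4*x^3 - 3*x^2 + 10*x + 8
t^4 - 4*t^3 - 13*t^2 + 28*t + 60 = (t - 5)*(t - 3)*(t + 2)^2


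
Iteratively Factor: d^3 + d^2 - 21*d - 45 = (d - 5)*(d^2 + 6*d + 9) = (d - 5)*(d + 3)*(d + 3)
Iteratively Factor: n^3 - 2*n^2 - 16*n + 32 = (n + 4)*(n^2 - 6*n + 8) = (n - 2)*(n + 4)*(n - 4)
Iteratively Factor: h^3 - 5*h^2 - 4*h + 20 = (h - 2)*(h^2 - 3*h - 10) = (h - 2)*(h + 2)*(h - 5)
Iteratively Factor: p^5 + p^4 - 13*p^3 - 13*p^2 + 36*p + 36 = (p + 1)*(p^4 - 13*p^2 + 36) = (p + 1)*(p + 3)*(p^3 - 3*p^2 - 4*p + 12) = (p - 2)*(p + 1)*(p + 3)*(p^2 - p - 6) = (p - 2)*(p + 1)*(p + 2)*(p + 3)*(p - 3)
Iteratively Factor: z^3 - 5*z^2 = (z)*(z^2 - 5*z) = z*(z - 5)*(z)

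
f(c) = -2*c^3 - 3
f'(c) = -6*c^2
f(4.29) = -160.91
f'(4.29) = -110.42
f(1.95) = -17.83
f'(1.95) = -22.82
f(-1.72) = 7.18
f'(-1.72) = -17.75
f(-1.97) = 12.29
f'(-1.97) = -23.29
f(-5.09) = 260.74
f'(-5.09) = -155.45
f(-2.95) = 48.34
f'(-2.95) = -52.22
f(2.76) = -45.05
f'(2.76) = -45.71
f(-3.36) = 72.87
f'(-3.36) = -67.74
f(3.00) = -57.00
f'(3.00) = -54.00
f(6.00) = -435.00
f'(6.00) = -216.00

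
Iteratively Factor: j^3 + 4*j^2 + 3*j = (j + 3)*(j^2 + j) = (j + 1)*(j + 3)*(j)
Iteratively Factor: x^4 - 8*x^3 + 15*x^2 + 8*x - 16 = (x - 4)*(x^3 - 4*x^2 - x + 4) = (x - 4)*(x - 1)*(x^2 - 3*x - 4) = (x - 4)^2*(x - 1)*(x + 1)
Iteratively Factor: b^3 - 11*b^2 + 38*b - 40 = (b - 2)*(b^2 - 9*b + 20) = (b - 5)*(b - 2)*(b - 4)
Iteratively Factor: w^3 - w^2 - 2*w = (w + 1)*(w^2 - 2*w) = w*(w + 1)*(w - 2)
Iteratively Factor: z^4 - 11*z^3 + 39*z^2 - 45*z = (z - 3)*(z^3 - 8*z^2 + 15*z) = (z - 3)^2*(z^2 - 5*z) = z*(z - 3)^2*(z - 5)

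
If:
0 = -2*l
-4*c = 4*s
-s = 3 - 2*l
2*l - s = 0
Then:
No Solution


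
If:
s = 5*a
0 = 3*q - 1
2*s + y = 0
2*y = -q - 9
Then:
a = 7/15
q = 1/3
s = 7/3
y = -14/3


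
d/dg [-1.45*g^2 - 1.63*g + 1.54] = -2.9*g - 1.63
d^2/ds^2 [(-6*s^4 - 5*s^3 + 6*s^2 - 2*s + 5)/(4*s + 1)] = 2*(-288*s^4 - 272*s^3 - 96*s^2 - 15*s + 94)/(64*s^3 + 48*s^2 + 12*s + 1)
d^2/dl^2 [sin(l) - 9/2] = -sin(l)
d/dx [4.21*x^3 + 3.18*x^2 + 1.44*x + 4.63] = 12.63*x^2 + 6.36*x + 1.44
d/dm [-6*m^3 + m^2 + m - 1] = -18*m^2 + 2*m + 1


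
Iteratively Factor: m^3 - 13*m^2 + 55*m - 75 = (m - 3)*(m^2 - 10*m + 25) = (m - 5)*(m - 3)*(m - 5)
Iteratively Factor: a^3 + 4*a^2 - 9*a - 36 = (a + 3)*(a^2 + a - 12) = (a - 3)*(a + 3)*(a + 4)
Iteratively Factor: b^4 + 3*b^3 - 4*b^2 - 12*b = (b + 3)*(b^3 - 4*b) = b*(b + 3)*(b^2 - 4) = b*(b + 2)*(b + 3)*(b - 2)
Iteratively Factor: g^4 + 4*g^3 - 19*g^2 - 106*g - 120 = (g + 2)*(g^3 + 2*g^2 - 23*g - 60) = (g + 2)*(g + 4)*(g^2 - 2*g - 15) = (g + 2)*(g + 3)*(g + 4)*(g - 5)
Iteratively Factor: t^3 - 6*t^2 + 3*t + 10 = (t - 5)*(t^2 - t - 2) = (t - 5)*(t - 2)*(t + 1)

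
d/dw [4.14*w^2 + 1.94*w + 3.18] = 8.28*w + 1.94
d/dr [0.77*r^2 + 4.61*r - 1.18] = 1.54*r + 4.61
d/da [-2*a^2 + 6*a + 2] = 6 - 4*a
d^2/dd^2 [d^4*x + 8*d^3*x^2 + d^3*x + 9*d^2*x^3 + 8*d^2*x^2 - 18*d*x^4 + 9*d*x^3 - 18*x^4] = 2*x*(6*d^2 + 24*d*x + 3*d + 9*x^2 + 8*x)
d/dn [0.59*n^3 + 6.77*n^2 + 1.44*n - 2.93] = 1.77*n^2 + 13.54*n + 1.44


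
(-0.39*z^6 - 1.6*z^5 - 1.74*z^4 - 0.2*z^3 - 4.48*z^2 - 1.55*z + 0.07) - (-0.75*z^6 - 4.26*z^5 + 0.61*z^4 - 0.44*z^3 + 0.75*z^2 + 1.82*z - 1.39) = 0.36*z^6 + 2.66*z^5 - 2.35*z^4 + 0.24*z^3 - 5.23*z^2 - 3.37*z + 1.46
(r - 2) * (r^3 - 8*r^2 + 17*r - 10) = r^4 - 10*r^3 + 33*r^2 - 44*r + 20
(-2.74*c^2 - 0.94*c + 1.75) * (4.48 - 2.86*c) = 7.8364*c^3 - 9.5868*c^2 - 9.2162*c + 7.84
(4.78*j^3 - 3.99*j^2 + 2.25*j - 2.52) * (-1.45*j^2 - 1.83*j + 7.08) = -6.931*j^5 - 2.9619*j^4 + 37.8816*j^3 - 28.7127*j^2 + 20.5416*j - 17.8416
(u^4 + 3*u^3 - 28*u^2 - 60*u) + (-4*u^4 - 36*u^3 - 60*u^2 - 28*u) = -3*u^4 - 33*u^3 - 88*u^2 - 88*u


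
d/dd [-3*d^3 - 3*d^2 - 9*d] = -9*d^2 - 6*d - 9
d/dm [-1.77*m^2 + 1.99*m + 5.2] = 1.99 - 3.54*m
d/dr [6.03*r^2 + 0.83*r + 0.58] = 12.06*r + 0.83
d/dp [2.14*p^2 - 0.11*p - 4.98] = 4.28*p - 0.11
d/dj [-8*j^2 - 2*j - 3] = -16*j - 2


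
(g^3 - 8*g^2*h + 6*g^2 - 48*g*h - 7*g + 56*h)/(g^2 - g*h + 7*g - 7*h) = (g^2 - 8*g*h - g + 8*h)/(g - h)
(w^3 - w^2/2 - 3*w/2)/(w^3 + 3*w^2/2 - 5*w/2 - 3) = w/(w + 2)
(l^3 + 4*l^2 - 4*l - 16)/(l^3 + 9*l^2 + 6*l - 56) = (l + 2)/(l + 7)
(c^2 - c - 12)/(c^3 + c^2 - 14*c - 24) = 1/(c + 2)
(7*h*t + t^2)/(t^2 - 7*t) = (7*h + t)/(t - 7)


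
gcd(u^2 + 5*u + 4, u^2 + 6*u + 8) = u + 4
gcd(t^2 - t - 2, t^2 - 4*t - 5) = t + 1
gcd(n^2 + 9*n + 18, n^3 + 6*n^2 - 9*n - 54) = n^2 + 9*n + 18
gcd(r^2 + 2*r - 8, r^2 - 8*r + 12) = r - 2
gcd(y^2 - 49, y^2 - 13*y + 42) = y - 7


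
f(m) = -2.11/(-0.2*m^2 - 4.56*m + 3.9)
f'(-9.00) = -0.00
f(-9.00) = -0.07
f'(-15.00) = 0.00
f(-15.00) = -0.08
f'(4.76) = -0.03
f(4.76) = 0.09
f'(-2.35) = -0.04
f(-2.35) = -0.16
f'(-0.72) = -0.18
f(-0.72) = -0.30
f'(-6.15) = -0.01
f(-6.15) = -0.09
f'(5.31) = -0.02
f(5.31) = 0.08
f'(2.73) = -0.12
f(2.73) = 0.21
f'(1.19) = -3.24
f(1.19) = 1.17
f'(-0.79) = -0.16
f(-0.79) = -0.29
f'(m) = -2.11*(0.4*m + 4.56)/(-0.2*m^2 - 4.56*m + 3.9)^2 = (-0.844*m - 9.6216)/(0.2*m^2 + 4.56*m - 3.9)^2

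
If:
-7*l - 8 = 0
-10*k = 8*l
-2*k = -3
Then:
No Solution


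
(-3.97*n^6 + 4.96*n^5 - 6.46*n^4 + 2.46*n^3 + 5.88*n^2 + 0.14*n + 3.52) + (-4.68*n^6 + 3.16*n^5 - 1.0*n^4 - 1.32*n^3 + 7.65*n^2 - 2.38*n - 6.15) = -8.65*n^6 + 8.12*n^5 - 7.46*n^4 + 1.14*n^3 + 13.53*n^2 - 2.24*n - 2.63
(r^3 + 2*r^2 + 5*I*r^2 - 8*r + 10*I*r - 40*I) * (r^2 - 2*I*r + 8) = r^5 + 2*r^4 + 3*I*r^4 + 10*r^3 + 6*I*r^3 + 36*r^2 + 16*I*r^2 - 144*r + 80*I*r - 320*I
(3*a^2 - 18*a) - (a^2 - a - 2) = 2*a^2 - 17*a + 2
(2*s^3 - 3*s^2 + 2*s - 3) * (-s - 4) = -2*s^4 - 5*s^3 + 10*s^2 - 5*s + 12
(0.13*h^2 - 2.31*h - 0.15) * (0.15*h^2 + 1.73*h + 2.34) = 0.0195*h^4 - 0.1216*h^3 - 3.7146*h^2 - 5.6649*h - 0.351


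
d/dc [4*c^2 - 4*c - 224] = 8*c - 4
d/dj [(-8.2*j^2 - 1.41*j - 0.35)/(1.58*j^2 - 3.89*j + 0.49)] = (34.1258*j^2 - 6.93*j - 2.0524)/(2.4964*j^4 - 12.2924*j^3 + 16.6805*j^2 - 3.8122*j + 0.2401)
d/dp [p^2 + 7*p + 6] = 2*p + 7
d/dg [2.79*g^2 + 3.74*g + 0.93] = 5.58*g + 3.74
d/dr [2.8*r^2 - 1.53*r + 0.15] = 5.6*r - 1.53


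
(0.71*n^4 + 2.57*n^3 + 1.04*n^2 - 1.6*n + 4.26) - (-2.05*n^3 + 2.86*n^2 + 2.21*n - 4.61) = 0.71*n^4 + 4.62*n^3 - 1.82*n^2 - 3.81*n + 8.87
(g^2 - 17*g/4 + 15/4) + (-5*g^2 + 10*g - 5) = -4*g^2 + 23*g/4 - 5/4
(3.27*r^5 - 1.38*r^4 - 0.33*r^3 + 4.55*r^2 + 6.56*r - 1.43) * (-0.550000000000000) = -1.7985*r^5 + 0.759*r^4 + 0.1815*r^3 - 2.5025*r^2 - 3.608*r + 0.7865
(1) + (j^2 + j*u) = j^2 + j*u + 1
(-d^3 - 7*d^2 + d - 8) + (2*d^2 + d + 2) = -d^3 - 5*d^2 + 2*d - 6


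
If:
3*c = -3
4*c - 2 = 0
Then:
No Solution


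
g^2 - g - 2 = (g - 2)*(g + 1)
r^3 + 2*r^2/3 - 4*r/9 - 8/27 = (r - 2/3)*(r + 2/3)^2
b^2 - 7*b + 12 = (b - 4)*(b - 3)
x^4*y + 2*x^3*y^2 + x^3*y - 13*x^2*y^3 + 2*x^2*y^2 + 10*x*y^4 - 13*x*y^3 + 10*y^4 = (x - 2*y)*(x - y)*(x + 5*y)*(x*y + y)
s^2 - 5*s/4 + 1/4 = (s - 1)*(s - 1/4)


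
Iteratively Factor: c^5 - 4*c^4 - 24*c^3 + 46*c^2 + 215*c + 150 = (c + 3)*(c^4 - 7*c^3 - 3*c^2 + 55*c + 50) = (c - 5)*(c + 3)*(c^3 - 2*c^2 - 13*c - 10) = (c - 5)*(c + 2)*(c + 3)*(c^2 - 4*c - 5) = (c - 5)*(c + 1)*(c + 2)*(c + 3)*(c - 5)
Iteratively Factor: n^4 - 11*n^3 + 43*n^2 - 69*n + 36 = (n - 3)*(n^3 - 8*n^2 + 19*n - 12) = (n - 3)*(n - 1)*(n^2 - 7*n + 12) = (n - 4)*(n - 3)*(n - 1)*(n - 3)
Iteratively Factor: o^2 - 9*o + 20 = (o - 5)*(o - 4)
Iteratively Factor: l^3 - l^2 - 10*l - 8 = (l + 1)*(l^2 - 2*l - 8) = (l - 4)*(l + 1)*(l + 2)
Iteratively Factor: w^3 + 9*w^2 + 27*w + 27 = (w + 3)*(w^2 + 6*w + 9) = (w + 3)^2*(w + 3)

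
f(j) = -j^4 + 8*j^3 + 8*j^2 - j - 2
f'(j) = -4*j^3 + 24*j^2 + 16*j - 1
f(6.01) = 712.94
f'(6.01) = 93.72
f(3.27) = 245.66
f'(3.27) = 168.09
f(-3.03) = -232.36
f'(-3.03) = 282.13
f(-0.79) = -0.55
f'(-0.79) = 3.31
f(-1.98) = -46.13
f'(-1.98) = 92.46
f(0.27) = -1.53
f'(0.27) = 4.99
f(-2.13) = -61.47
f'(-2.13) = 112.46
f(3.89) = 357.10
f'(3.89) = 188.95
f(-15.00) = -75812.00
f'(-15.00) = 18659.00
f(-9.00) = -11738.00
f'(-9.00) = 4715.00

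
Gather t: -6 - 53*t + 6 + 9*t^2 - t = 9*t^2 - 54*t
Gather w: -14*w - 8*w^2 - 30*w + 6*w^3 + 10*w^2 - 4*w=6*w^3 + 2*w^2 - 48*w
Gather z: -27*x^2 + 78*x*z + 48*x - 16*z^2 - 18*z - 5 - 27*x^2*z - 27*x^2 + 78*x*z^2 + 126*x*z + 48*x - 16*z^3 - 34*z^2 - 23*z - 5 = -54*x^2 + 96*x - 16*z^3 + z^2*(78*x - 50) + z*(-27*x^2 + 204*x - 41) - 10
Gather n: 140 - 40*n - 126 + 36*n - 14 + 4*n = 0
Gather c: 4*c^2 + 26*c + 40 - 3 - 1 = 4*c^2 + 26*c + 36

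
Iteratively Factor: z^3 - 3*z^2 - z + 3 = (z - 3)*(z^2 - 1) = (z - 3)*(z + 1)*(z - 1)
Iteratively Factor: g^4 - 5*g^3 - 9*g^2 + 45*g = (g)*(g^3 - 5*g^2 - 9*g + 45) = g*(g - 3)*(g^2 - 2*g - 15) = g*(g - 3)*(g + 3)*(g - 5)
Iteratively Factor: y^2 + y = (y)*(y + 1)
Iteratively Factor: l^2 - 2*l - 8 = (l + 2)*(l - 4)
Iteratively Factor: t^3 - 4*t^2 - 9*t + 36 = (t - 4)*(t^2 - 9) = (t - 4)*(t - 3)*(t + 3)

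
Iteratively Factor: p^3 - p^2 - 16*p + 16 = (p - 4)*(p^2 + 3*p - 4) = (p - 4)*(p - 1)*(p + 4)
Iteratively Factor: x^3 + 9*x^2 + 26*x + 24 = (x + 4)*(x^2 + 5*x + 6) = (x + 3)*(x + 4)*(x + 2)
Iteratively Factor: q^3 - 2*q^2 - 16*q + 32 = (q + 4)*(q^2 - 6*q + 8) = (q - 4)*(q + 4)*(q - 2)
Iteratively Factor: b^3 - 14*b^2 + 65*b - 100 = (b - 5)*(b^2 - 9*b + 20) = (b - 5)*(b - 4)*(b - 5)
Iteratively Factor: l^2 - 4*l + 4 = (l - 2)*(l - 2)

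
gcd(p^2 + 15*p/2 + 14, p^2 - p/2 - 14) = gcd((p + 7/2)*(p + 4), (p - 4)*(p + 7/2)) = p + 7/2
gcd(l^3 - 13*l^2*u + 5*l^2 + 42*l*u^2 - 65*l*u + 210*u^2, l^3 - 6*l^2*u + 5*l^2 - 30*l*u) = -l^2 + 6*l*u - 5*l + 30*u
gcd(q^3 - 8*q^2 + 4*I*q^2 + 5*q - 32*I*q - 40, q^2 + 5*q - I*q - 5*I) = q - I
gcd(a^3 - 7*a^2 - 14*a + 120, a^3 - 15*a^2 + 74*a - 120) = a^2 - 11*a + 30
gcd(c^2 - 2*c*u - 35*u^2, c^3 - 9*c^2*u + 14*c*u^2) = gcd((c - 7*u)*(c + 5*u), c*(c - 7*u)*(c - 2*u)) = -c + 7*u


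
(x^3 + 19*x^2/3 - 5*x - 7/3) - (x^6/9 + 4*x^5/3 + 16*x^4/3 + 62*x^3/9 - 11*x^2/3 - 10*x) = -x^6/9 - 4*x^5/3 - 16*x^4/3 - 53*x^3/9 + 10*x^2 + 5*x - 7/3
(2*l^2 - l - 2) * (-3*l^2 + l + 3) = -6*l^4 + 5*l^3 + 11*l^2 - 5*l - 6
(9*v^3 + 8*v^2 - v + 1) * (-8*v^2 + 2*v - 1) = -72*v^5 - 46*v^4 + 15*v^3 - 18*v^2 + 3*v - 1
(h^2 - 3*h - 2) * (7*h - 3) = 7*h^3 - 24*h^2 - 5*h + 6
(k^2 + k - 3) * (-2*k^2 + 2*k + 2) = -2*k^4 + 10*k^2 - 4*k - 6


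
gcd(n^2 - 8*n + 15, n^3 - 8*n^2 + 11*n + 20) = n - 5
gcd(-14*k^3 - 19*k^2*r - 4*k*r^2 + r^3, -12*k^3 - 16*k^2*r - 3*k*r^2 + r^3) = 2*k^2 + 3*k*r + r^2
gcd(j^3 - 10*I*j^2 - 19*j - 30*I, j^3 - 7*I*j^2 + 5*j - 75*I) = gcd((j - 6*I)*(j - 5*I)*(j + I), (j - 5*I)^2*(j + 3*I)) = j - 5*I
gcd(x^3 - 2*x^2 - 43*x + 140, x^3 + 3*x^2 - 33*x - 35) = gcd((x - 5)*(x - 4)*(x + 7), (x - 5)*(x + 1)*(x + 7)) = x^2 + 2*x - 35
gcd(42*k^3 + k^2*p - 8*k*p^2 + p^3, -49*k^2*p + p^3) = -7*k + p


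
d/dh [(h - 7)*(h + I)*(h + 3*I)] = 3*h^2 + h*(-14 + 8*I) - 3 - 28*I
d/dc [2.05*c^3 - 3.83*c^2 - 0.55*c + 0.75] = 6.15*c^2 - 7.66*c - 0.55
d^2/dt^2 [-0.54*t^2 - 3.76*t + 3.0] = -1.08000000000000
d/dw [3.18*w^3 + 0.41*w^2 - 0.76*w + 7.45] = 9.54*w^2 + 0.82*w - 0.76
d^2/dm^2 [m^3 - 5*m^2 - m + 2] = 6*m - 10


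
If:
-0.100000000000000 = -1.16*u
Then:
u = 0.09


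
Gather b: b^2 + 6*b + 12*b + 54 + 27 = b^2 + 18*b + 81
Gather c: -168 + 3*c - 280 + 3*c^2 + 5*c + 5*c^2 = 8*c^2 + 8*c - 448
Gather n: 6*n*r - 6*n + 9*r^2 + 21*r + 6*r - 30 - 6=n*(6*r - 6) + 9*r^2 + 27*r - 36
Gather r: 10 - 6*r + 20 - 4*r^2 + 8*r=-4*r^2 + 2*r + 30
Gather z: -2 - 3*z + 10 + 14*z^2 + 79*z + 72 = 14*z^2 + 76*z + 80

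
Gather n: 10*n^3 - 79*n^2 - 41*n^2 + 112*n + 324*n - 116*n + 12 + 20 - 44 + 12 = 10*n^3 - 120*n^2 + 320*n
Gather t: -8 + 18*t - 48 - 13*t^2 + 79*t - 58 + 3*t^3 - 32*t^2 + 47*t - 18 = 3*t^3 - 45*t^2 + 144*t - 132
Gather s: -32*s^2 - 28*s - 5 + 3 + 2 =-32*s^2 - 28*s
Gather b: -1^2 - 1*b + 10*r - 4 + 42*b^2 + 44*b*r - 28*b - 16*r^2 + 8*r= 42*b^2 + b*(44*r - 29) - 16*r^2 + 18*r - 5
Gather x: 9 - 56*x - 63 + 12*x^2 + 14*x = 12*x^2 - 42*x - 54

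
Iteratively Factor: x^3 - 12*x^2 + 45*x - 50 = (x - 5)*(x^2 - 7*x + 10) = (x - 5)^2*(x - 2)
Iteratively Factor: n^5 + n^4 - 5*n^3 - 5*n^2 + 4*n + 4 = (n - 2)*(n^4 + 3*n^3 + n^2 - 3*n - 2) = (n - 2)*(n + 1)*(n^3 + 2*n^2 - n - 2) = (n - 2)*(n + 1)^2*(n^2 + n - 2) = (n - 2)*(n + 1)^2*(n + 2)*(n - 1)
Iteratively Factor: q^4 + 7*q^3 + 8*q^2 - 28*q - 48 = (q + 2)*(q^3 + 5*q^2 - 2*q - 24) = (q + 2)*(q + 4)*(q^2 + q - 6) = (q + 2)*(q + 3)*(q + 4)*(q - 2)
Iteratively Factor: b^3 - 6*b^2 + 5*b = (b - 1)*(b^2 - 5*b) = b*(b - 1)*(b - 5)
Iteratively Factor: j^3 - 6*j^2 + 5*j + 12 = (j - 3)*(j^2 - 3*j - 4) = (j - 4)*(j - 3)*(j + 1)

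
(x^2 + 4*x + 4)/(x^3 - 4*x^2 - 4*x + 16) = (x + 2)/(x^2 - 6*x + 8)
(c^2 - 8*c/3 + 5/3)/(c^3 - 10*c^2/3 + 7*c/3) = (3*c - 5)/(c*(3*c - 7))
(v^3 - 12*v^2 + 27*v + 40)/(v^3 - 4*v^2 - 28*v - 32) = (v^2 - 4*v - 5)/(v^2 + 4*v + 4)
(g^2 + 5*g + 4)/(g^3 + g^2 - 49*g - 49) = (g + 4)/(g^2 - 49)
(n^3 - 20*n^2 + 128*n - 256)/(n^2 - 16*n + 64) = n - 4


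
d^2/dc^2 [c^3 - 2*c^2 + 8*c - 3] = 6*c - 4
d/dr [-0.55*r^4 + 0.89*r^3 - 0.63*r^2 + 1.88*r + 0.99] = -2.2*r^3 + 2.67*r^2 - 1.26*r + 1.88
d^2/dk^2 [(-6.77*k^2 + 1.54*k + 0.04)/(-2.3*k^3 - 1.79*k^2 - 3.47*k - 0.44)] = (71.6265999999999*k^6 - 48.8796000000001*k^5 - 364.7685*k^4 - 167.94039*k^3 - 15.974976*k^2 + 6.029592*k + 6.423624)/(12.167*k^9 + 28.4073*k^8 + 77.17719*k^7 + 98.434079*k^6 + 127.305771*k^5 + 89.958885*k^4 + 59.515595*k^3 + 16.93362*k^2 + 2.015376*k + 0.085184)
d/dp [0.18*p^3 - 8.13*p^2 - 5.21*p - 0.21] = 0.54*p^2 - 16.26*p - 5.21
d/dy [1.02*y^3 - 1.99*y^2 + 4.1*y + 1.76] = 3.06*y^2 - 3.98*y + 4.1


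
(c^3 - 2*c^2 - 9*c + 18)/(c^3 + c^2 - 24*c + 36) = (c + 3)/(c + 6)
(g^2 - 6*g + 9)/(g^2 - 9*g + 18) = (g - 3)/(g - 6)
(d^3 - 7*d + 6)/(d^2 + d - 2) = (d^2 + d - 6)/(d + 2)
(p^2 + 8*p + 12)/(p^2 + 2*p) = (p + 6)/p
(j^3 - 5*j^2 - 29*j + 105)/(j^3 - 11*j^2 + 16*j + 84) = (j^2 + 2*j - 15)/(j^2 - 4*j - 12)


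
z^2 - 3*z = z*(z - 3)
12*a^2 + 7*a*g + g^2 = (3*a + g)*(4*a + g)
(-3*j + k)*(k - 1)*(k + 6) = -3*j*k^2 - 15*j*k + 18*j + k^3 + 5*k^2 - 6*k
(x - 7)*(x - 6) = x^2 - 13*x + 42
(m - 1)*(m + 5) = m^2 + 4*m - 5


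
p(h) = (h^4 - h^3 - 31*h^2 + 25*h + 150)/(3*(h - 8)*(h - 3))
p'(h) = (4*h^3 - 3*h^2 - 62*h + 25)/(3*(h - 8)*(h - 3)) - (h^4 - h^3 - 31*h^2 + 25*h + 150)/(3*(h - 8)*(h - 3)^2) - (h^4 - h^3 - 31*h^2 + 25*h + 150)/(3*(h - 8)^2*(h - 3))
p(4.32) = 3.63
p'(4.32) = -3.39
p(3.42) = 5.25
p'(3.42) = -0.58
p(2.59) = 5.17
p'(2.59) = 0.62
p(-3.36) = -0.55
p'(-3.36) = 0.09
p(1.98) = 4.65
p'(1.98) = 1.07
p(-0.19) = 1.84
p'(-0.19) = 1.27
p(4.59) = 2.53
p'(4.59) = -4.79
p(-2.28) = -0.18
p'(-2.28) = 0.58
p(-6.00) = 1.05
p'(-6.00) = -1.33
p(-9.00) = 7.69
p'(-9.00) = -3.12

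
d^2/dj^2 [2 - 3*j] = 0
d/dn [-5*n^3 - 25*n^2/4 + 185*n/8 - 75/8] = -15*n^2 - 25*n/2 + 185/8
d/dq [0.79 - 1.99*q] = -1.99000000000000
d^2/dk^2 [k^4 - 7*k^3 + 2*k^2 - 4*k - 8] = 12*k^2 - 42*k + 4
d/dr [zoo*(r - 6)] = zoo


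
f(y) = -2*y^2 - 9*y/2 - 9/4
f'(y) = -4*y - 9/2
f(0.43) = -4.55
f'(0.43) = -6.22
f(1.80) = -16.83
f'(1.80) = -11.70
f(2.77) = -30.06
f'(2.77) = -15.58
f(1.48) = -13.29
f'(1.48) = -10.42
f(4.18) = -56.00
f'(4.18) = -21.22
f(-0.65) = -0.17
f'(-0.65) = -1.90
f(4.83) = -70.64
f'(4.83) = -23.82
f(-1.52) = -0.03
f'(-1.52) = 1.58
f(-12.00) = -236.25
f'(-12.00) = 43.50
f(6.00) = -101.25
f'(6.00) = -28.50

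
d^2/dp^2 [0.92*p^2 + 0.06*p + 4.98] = 1.84000000000000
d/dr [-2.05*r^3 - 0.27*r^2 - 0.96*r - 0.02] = -6.15*r^2 - 0.54*r - 0.96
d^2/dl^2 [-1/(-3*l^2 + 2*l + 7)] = 2*(9*l^2 - 6*l - 4*(3*l - 1)^2 - 21)/(-3*l^2 + 2*l + 7)^3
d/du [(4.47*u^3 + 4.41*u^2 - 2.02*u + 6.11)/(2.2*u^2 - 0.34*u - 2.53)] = (9.834*u^4 - 3.0396*u^3 - 30.9827*u^2 - 49.1986*u + 7.188)/(4.84*u^4 - 1.496*u^3 - 11.0164*u^2 + 1.7204*u + 6.4009)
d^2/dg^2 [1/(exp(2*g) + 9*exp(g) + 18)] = (2*(2*exp(g) + 9)^2*exp(g) - (4*exp(g) + 9)*(exp(2*g) + 9*exp(g) + 18))*exp(g)/(exp(2*g) + 9*exp(g) + 18)^3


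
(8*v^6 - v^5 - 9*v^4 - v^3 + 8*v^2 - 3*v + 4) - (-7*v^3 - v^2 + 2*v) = 8*v^6 - v^5 - 9*v^4 + 6*v^3 + 9*v^2 - 5*v + 4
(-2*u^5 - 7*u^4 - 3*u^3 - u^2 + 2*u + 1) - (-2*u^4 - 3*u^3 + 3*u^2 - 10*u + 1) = -2*u^5 - 5*u^4 - 4*u^2 + 12*u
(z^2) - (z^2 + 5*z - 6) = 6 - 5*z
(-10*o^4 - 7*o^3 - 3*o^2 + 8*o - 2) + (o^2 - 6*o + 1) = -10*o^4 - 7*o^3 - 2*o^2 + 2*o - 1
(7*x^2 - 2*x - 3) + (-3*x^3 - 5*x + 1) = -3*x^3 + 7*x^2 - 7*x - 2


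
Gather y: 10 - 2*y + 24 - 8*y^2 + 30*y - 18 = -8*y^2 + 28*y + 16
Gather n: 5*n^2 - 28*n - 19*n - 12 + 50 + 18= 5*n^2 - 47*n + 56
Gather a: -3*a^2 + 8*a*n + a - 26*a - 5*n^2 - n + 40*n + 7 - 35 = -3*a^2 + a*(8*n - 25) - 5*n^2 + 39*n - 28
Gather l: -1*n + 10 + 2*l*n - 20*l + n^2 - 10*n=l*(2*n - 20) + n^2 - 11*n + 10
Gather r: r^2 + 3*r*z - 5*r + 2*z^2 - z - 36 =r^2 + r*(3*z - 5) + 2*z^2 - z - 36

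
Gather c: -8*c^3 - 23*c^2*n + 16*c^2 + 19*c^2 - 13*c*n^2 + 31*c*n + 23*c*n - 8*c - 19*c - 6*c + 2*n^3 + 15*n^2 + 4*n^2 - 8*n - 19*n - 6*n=-8*c^3 + c^2*(35 - 23*n) + c*(-13*n^2 + 54*n - 33) + 2*n^3 + 19*n^2 - 33*n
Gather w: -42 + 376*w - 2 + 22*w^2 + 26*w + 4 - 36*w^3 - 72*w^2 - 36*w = -36*w^3 - 50*w^2 + 366*w - 40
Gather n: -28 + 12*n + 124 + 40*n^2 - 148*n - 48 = 40*n^2 - 136*n + 48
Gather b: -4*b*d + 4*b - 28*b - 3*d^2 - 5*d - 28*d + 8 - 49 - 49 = b*(-4*d - 24) - 3*d^2 - 33*d - 90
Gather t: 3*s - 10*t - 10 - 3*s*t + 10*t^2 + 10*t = -3*s*t + 3*s + 10*t^2 - 10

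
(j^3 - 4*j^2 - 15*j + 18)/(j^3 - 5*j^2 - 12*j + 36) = (j - 1)/(j - 2)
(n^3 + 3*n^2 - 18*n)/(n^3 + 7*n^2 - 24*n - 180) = n*(n - 3)/(n^2 + n - 30)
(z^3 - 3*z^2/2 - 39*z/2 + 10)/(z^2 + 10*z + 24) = (2*z^2 - 11*z + 5)/(2*(z + 6))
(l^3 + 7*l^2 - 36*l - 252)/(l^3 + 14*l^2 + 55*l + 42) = (l - 6)/(l + 1)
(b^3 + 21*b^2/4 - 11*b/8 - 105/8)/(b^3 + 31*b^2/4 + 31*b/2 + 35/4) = (b - 3/2)/(b + 1)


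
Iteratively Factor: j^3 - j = (j - 1)*(j^2 + j) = (j - 1)*(j + 1)*(j)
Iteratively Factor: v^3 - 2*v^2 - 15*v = (v + 3)*(v^2 - 5*v) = (v - 5)*(v + 3)*(v)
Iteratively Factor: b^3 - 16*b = (b)*(b^2 - 16) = b*(b + 4)*(b - 4)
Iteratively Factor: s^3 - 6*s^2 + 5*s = (s - 5)*(s^2 - s) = (s - 5)*(s - 1)*(s)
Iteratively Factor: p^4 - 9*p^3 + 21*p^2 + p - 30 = (p + 1)*(p^3 - 10*p^2 + 31*p - 30) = (p - 5)*(p + 1)*(p^2 - 5*p + 6) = (p - 5)*(p - 2)*(p + 1)*(p - 3)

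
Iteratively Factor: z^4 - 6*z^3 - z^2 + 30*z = (z)*(z^3 - 6*z^2 - z + 30) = z*(z + 2)*(z^2 - 8*z + 15) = z*(z - 5)*(z + 2)*(z - 3)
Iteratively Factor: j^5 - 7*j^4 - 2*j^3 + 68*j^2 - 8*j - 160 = (j + 2)*(j^4 - 9*j^3 + 16*j^2 + 36*j - 80) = (j - 2)*(j + 2)*(j^3 - 7*j^2 + 2*j + 40) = (j - 4)*(j - 2)*(j + 2)*(j^2 - 3*j - 10) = (j - 4)*(j - 2)*(j + 2)^2*(j - 5)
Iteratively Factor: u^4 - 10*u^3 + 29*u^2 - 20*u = (u - 4)*(u^3 - 6*u^2 + 5*u) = u*(u - 4)*(u^2 - 6*u + 5) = u*(u - 5)*(u - 4)*(u - 1)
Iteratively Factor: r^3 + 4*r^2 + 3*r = (r + 3)*(r^2 + r) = (r + 1)*(r + 3)*(r)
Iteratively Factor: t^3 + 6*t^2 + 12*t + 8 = (t + 2)*(t^2 + 4*t + 4) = (t + 2)^2*(t + 2)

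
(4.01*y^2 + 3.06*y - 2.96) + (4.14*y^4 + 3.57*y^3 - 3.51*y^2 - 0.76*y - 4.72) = 4.14*y^4 + 3.57*y^3 + 0.5*y^2 + 2.3*y - 7.68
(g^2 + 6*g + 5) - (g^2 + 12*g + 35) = -6*g - 30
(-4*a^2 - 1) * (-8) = 32*a^2 + 8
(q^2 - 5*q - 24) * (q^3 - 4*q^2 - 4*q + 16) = q^5 - 9*q^4 - 8*q^3 + 132*q^2 + 16*q - 384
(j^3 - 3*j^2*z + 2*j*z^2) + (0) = j^3 - 3*j^2*z + 2*j*z^2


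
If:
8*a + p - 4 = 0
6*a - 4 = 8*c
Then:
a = 1/2 - p/8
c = -3*p/32 - 1/8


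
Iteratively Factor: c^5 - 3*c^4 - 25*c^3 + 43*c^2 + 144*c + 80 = (c - 4)*(c^4 + c^3 - 21*c^2 - 41*c - 20) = (c - 4)*(c + 1)*(c^3 - 21*c - 20) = (c - 4)*(c + 1)^2*(c^2 - c - 20) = (c - 4)*(c + 1)^2*(c + 4)*(c - 5)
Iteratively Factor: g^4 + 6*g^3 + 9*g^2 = (g)*(g^3 + 6*g^2 + 9*g) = g*(g + 3)*(g^2 + 3*g) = g^2*(g + 3)*(g + 3)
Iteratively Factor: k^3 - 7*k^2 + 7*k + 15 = (k - 5)*(k^2 - 2*k - 3) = (k - 5)*(k - 3)*(k + 1)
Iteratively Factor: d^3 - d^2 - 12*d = (d)*(d^2 - d - 12) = d*(d - 4)*(d + 3)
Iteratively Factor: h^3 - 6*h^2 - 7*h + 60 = (h + 3)*(h^2 - 9*h + 20) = (h - 4)*(h + 3)*(h - 5)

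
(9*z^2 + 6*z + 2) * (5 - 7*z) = -63*z^3 + 3*z^2 + 16*z + 10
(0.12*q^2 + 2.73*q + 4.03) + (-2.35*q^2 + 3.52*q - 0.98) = -2.23*q^2 + 6.25*q + 3.05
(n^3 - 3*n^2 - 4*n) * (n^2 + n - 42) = n^5 - 2*n^4 - 49*n^3 + 122*n^2 + 168*n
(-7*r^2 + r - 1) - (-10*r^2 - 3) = 3*r^2 + r + 2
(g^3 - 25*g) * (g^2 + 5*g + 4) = g^5 + 5*g^4 - 21*g^3 - 125*g^2 - 100*g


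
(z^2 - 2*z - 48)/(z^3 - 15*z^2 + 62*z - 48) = (z + 6)/(z^2 - 7*z + 6)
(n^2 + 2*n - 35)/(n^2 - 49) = (n - 5)/(n - 7)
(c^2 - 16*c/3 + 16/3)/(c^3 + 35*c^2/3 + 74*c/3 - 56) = (c - 4)/(c^2 + 13*c + 42)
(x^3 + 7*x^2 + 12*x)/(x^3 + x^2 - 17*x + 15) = x*(x^2 + 7*x + 12)/(x^3 + x^2 - 17*x + 15)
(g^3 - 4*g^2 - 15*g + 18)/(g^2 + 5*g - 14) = (g^3 - 4*g^2 - 15*g + 18)/(g^2 + 5*g - 14)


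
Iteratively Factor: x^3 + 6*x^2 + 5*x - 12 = (x + 4)*(x^2 + 2*x - 3) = (x - 1)*(x + 4)*(x + 3)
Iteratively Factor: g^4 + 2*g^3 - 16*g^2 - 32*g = (g)*(g^3 + 2*g^2 - 16*g - 32) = g*(g + 2)*(g^2 - 16) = g*(g - 4)*(g + 2)*(g + 4)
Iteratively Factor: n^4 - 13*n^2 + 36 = (n - 2)*(n^3 + 2*n^2 - 9*n - 18) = (n - 3)*(n - 2)*(n^2 + 5*n + 6) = (n - 3)*(n - 2)*(n + 3)*(n + 2)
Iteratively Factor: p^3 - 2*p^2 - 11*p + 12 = (p - 1)*(p^2 - p - 12) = (p - 1)*(p + 3)*(p - 4)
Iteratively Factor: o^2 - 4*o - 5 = (o + 1)*(o - 5)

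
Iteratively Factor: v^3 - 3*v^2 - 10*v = (v + 2)*(v^2 - 5*v) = (v - 5)*(v + 2)*(v)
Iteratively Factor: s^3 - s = (s - 1)*(s^2 + s) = s*(s - 1)*(s + 1)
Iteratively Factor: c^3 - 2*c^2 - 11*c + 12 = (c + 3)*(c^2 - 5*c + 4) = (c - 1)*(c + 3)*(c - 4)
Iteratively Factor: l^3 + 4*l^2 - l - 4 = (l + 4)*(l^2 - 1) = (l + 1)*(l + 4)*(l - 1)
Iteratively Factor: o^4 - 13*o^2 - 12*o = (o)*(o^3 - 13*o - 12) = o*(o + 1)*(o^2 - o - 12) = o*(o - 4)*(o + 1)*(o + 3)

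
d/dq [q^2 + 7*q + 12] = 2*q + 7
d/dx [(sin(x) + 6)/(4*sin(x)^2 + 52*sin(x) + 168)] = -cos(x)/(4*(sin(x) + 7)^2)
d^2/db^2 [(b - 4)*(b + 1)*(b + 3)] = 6*b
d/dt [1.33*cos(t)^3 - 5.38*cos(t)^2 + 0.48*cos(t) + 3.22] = (-3.99*cos(t)^2 + 10.76*cos(t) - 0.48)*sin(t)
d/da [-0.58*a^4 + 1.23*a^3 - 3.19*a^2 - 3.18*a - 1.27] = -2.32*a^3 + 3.69*a^2 - 6.38*a - 3.18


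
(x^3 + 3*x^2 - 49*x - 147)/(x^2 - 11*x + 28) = (x^2 + 10*x + 21)/(x - 4)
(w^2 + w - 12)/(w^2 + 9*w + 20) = (w - 3)/(w + 5)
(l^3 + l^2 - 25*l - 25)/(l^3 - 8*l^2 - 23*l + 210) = (l^2 - 4*l - 5)/(l^2 - 13*l + 42)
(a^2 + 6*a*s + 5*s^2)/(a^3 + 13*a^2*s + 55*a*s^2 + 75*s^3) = (a + s)/(a^2 + 8*a*s + 15*s^2)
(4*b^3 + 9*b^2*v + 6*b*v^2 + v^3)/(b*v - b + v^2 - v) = (4*b^2 + 5*b*v + v^2)/(v - 1)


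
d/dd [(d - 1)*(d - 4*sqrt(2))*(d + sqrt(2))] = 3*d^2 - 6*sqrt(2)*d - 2*d - 8 + 3*sqrt(2)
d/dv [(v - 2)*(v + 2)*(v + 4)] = 3*v^2 + 8*v - 4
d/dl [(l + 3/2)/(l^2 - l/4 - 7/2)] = 2*(8*l^2 - 2*l - (2*l + 3)*(8*l - 1) - 28)/(-4*l^2 + l + 14)^2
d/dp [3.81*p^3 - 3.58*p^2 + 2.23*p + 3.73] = 11.43*p^2 - 7.16*p + 2.23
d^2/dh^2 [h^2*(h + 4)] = 6*h + 8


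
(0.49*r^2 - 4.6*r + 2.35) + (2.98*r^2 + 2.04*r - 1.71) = 3.47*r^2 - 2.56*r + 0.64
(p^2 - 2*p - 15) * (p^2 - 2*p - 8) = p^4 - 4*p^3 - 19*p^2 + 46*p + 120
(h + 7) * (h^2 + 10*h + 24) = h^3 + 17*h^2 + 94*h + 168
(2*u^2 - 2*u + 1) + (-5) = 2*u^2 - 2*u - 4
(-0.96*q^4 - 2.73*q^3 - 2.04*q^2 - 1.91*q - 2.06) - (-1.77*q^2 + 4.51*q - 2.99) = -0.96*q^4 - 2.73*q^3 - 0.27*q^2 - 6.42*q + 0.93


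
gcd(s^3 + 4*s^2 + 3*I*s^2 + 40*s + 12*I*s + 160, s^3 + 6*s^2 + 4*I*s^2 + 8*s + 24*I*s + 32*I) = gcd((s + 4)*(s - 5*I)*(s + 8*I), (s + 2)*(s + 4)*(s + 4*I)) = s + 4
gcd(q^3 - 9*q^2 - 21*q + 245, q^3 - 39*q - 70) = q^2 - 2*q - 35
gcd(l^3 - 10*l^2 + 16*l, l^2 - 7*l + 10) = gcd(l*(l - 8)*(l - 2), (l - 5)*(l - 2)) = l - 2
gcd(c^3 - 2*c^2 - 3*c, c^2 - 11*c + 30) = 1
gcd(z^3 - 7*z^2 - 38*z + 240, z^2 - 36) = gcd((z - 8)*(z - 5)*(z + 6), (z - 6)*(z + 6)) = z + 6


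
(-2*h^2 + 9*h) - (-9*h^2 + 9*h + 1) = 7*h^2 - 1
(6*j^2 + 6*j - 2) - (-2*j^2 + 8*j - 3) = 8*j^2 - 2*j + 1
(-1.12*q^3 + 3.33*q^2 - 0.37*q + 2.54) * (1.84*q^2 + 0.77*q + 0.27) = -2.0608*q^5 + 5.2648*q^4 + 1.5809*q^3 + 5.2878*q^2 + 1.8559*q + 0.6858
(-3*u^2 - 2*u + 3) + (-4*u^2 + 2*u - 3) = -7*u^2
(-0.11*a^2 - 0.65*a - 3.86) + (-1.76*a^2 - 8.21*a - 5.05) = -1.87*a^2 - 8.86*a - 8.91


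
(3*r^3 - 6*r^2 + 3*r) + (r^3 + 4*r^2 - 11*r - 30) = 4*r^3 - 2*r^2 - 8*r - 30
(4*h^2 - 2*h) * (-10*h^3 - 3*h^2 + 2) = -40*h^5 + 8*h^4 + 6*h^3 + 8*h^2 - 4*h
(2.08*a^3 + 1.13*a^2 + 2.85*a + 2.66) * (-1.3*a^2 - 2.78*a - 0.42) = -2.704*a^5 - 7.2514*a^4 - 7.72*a^3 - 11.8556*a^2 - 8.5918*a - 1.1172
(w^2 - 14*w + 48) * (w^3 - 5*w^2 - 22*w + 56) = w^5 - 19*w^4 + 96*w^3 + 124*w^2 - 1840*w + 2688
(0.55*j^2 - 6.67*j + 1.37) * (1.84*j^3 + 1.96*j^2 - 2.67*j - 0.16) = 1.012*j^5 - 11.1948*j^4 - 12.0209*j^3 + 20.4061*j^2 - 2.5907*j - 0.2192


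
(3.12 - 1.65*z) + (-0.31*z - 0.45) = 2.67 - 1.96*z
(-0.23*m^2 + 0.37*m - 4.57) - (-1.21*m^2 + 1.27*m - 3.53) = 0.98*m^2 - 0.9*m - 1.04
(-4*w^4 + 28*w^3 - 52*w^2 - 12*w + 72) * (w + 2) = -4*w^5 + 20*w^4 + 4*w^3 - 116*w^2 + 48*w + 144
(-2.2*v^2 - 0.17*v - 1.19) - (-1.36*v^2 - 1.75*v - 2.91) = -0.84*v^2 + 1.58*v + 1.72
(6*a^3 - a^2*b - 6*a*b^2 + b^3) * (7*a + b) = 42*a^4 - a^3*b - 43*a^2*b^2 + a*b^3 + b^4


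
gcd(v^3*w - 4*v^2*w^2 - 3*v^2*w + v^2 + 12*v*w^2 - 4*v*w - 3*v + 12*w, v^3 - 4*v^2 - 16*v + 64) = 1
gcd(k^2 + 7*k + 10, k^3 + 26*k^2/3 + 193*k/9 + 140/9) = k + 5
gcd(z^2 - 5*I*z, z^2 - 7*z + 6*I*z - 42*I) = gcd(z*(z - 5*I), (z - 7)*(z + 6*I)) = 1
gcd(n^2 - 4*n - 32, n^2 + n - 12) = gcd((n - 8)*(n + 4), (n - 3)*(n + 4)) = n + 4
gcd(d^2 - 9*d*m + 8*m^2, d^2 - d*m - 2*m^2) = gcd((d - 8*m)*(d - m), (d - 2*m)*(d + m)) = 1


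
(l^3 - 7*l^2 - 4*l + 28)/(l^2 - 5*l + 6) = (l^2 - 5*l - 14)/(l - 3)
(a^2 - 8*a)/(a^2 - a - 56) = a/(a + 7)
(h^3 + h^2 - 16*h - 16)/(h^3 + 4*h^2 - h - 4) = (h - 4)/(h - 1)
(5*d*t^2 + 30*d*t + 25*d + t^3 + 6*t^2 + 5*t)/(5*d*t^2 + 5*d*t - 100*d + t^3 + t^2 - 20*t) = (t + 1)/(t - 4)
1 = 1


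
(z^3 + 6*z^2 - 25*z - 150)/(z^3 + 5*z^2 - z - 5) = (z^2 + z - 30)/(z^2 - 1)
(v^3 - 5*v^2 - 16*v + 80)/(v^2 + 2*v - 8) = (v^2 - 9*v + 20)/(v - 2)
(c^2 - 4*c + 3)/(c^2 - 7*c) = (c^2 - 4*c + 3)/(c*(c - 7))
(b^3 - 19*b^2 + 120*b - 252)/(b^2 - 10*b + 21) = (b^2 - 12*b + 36)/(b - 3)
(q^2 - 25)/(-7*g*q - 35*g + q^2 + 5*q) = (q - 5)/(-7*g + q)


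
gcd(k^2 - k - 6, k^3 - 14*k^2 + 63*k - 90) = k - 3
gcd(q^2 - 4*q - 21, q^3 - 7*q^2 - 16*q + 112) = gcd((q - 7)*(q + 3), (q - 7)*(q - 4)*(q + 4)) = q - 7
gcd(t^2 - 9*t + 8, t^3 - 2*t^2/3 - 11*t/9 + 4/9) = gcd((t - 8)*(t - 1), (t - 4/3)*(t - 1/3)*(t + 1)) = 1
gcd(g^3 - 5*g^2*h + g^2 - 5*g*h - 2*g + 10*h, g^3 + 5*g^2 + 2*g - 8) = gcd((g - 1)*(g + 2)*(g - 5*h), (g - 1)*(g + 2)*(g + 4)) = g^2 + g - 2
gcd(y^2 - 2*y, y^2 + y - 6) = y - 2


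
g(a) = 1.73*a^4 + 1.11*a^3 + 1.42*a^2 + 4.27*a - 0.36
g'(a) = 6.92*a^3 + 3.33*a^2 + 2.84*a + 4.27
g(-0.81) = -2.73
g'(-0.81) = 0.48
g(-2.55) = 52.73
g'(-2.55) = -96.06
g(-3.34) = 175.15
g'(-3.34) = -225.90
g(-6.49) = 2797.51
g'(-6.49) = -1765.55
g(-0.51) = -2.20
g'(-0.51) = 2.77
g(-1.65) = 4.30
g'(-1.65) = -22.44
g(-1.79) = 7.94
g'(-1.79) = -29.83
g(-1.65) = 4.30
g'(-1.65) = -22.44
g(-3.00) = 109.77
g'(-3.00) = -161.12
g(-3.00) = 109.77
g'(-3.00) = -161.12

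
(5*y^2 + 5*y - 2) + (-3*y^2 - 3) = 2*y^2 + 5*y - 5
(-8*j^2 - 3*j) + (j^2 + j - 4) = -7*j^2 - 2*j - 4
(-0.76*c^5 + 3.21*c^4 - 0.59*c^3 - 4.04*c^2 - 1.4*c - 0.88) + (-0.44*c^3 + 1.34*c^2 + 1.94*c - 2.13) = -0.76*c^5 + 3.21*c^4 - 1.03*c^3 - 2.7*c^2 + 0.54*c - 3.01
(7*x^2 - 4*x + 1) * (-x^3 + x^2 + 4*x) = -7*x^5 + 11*x^4 + 23*x^3 - 15*x^2 + 4*x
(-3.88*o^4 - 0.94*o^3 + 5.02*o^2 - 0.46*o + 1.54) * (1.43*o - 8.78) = -5.5484*o^5 + 32.7222*o^4 + 15.4318*o^3 - 44.7334*o^2 + 6.241*o - 13.5212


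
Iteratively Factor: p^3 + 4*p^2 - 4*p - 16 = (p + 4)*(p^2 - 4) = (p + 2)*(p + 4)*(p - 2)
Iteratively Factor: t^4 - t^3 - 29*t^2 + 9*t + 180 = (t - 3)*(t^3 + 2*t^2 - 23*t - 60) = (t - 3)*(t + 3)*(t^2 - t - 20) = (t - 5)*(t - 3)*(t + 3)*(t + 4)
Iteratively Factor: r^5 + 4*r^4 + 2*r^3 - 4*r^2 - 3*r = (r + 3)*(r^4 + r^3 - r^2 - r) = (r + 1)*(r + 3)*(r^3 - r) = (r - 1)*(r + 1)*(r + 3)*(r^2 + r) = (r - 1)*(r + 1)^2*(r + 3)*(r)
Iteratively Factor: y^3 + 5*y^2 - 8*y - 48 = (y + 4)*(y^2 + y - 12) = (y + 4)^2*(y - 3)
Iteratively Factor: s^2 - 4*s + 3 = (s - 3)*(s - 1)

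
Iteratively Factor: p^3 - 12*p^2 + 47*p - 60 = (p - 4)*(p^2 - 8*p + 15) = (p - 5)*(p - 4)*(p - 3)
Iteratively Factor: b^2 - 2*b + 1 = (b - 1)*(b - 1)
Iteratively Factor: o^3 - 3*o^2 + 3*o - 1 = (o - 1)*(o^2 - 2*o + 1) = (o - 1)^2*(o - 1)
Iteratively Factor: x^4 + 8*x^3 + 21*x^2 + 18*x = (x + 3)*(x^3 + 5*x^2 + 6*x) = (x + 2)*(x + 3)*(x^2 + 3*x) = x*(x + 2)*(x + 3)*(x + 3)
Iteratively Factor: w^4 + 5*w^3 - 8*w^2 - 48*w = (w + 4)*(w^3 + w^2 - 12*w) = (w + 4)^2*(w^2 - 3*w) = (w - 3)*(w + 4)^2*(w)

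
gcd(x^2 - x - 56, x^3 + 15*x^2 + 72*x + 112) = x + 7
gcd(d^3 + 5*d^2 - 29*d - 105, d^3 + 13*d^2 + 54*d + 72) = d + 3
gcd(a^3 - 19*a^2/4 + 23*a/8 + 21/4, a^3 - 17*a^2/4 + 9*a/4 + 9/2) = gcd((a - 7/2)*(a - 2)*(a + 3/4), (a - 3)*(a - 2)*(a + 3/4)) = a^2 - 5*a/4 - 3/2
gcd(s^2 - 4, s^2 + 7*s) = 1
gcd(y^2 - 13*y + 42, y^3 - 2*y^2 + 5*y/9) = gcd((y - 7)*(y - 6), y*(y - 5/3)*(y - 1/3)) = 1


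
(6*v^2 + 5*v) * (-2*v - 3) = -12*v^3 - 28*v^2 - 15*v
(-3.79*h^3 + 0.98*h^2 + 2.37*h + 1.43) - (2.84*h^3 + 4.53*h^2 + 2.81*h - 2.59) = -6.63*h^3 - 3.55*h^2 - 0.44*h + 4.02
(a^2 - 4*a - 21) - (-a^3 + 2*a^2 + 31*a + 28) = a^3 - a^2 - 35*a - 49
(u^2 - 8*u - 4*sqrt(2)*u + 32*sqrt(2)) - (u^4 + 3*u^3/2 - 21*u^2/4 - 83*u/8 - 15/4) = -u^4 - 3*u^3/2 + 25*u^2/4 - 4*sqrt(2)*u + 19*u/8 + 15/4 + 32*sqrt(2)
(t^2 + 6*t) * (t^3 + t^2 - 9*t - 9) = t^5 + 7*t^4 - 3*t^3 - 63*t^2 - 54*t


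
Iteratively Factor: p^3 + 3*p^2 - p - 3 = (p + 3)*(p^2 - 1) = (p + 1)*(p + 3)*(p - 1)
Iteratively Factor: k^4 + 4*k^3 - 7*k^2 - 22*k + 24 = (k - 2)*(k^3 + 6*k^2 + 5*k - 12) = (k - 2)*(k + 4)*(k^2 + 2*k - 3) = (k - 2)*(k + 3)*(k + 4)*(k - 1)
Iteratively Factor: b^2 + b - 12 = (b + 4)*(b - 3)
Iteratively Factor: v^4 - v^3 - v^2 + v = (v - 1)*(v^3 - v) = v*(v - 1)*(v^2 - 1) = v*(v - 1)*(v + 1)*(v - 1)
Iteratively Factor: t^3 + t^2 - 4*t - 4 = (t + 2)*(t^2 - t - 2) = (t - 2)*(t + 2)*(t + 1)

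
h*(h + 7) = h^2 + 7*h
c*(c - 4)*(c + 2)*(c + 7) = c^4 + 5*c^3 - 22*c^2 - 56*c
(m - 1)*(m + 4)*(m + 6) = m^3 + 9*m^2 + 14*m - 24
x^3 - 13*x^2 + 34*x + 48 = (x - 8)*(x - 6)*(x + 1)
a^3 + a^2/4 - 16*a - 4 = (a - 4)*(a + 1/4)*(a + 4)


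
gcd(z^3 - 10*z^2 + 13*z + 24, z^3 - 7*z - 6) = z^2 - 2*z - 3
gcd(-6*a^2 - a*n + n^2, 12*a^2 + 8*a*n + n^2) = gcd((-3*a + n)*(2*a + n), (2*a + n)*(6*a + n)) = 2*a + n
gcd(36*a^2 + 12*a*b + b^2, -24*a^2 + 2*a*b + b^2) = 6*a + b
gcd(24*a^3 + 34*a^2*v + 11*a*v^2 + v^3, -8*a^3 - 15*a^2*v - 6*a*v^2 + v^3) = a + v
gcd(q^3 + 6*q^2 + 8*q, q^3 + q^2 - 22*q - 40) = q^2 + 6*q + 8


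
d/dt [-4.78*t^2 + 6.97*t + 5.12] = 6.97 - 9.56*t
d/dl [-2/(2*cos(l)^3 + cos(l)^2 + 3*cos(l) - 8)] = 8*(6*sin(l)^2 - 2*cos(l) - 9)*sin(l)/(9*cos(l) + cos(2*l) + cos(3*l) - 15)^2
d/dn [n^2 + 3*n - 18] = 2*n + 3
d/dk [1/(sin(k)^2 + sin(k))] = -(2/tan(k) + cos(k)/sin(k)^2)/(sin(k) + 1)^2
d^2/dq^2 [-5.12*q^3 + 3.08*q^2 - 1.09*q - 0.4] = 6.16 - 30.72*q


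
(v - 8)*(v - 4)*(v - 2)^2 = v^4 - 16*v^3 + 84*v^2 - 176*v + 128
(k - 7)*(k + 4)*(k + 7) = k^3 + 4*k^2 - 49*k - 196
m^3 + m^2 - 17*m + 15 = (m - 3)*(m - 1)*(m + 5)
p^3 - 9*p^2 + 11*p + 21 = (p - 7)*(p - 3)*(p + 1)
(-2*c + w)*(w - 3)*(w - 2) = -2*c*w^2 + 10*c*w - 12*c + w^3 - 5*w^2 + 6*w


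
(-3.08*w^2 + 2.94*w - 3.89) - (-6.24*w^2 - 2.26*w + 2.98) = 3.16*w^2 + 5.2*w - 6.87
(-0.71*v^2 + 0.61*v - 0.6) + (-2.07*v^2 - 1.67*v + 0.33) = -2.78*v^2 - 1.06*v - 0.27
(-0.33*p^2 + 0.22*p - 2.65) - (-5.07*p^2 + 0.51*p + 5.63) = 4.74*p^2 - 0.29*p - 8.28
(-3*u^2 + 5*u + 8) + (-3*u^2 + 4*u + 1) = -6*u^2 + 9*u + 9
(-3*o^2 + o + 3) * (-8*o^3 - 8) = 24*o^5 - 8*o^4 - 24*o^3 + 24*o^2 - 8*o - 24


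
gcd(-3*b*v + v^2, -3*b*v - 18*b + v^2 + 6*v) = -3*b + v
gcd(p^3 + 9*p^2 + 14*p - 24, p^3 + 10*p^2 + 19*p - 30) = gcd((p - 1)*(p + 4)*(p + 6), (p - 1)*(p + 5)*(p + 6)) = p^2 + 5*p - 6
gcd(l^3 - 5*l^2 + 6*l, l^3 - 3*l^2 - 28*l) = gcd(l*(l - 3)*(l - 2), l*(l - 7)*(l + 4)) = l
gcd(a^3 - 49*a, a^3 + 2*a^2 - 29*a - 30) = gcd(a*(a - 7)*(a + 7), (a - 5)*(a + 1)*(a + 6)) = 1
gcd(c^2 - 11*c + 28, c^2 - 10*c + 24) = c - 4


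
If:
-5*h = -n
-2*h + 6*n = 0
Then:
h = 0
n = 0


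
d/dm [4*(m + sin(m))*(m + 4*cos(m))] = -4*(m + sin(m))*(4*sin(m) - 1) + 4*(m + 4*cos(m))*(cos(m) + 1)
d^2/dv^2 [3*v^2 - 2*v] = 6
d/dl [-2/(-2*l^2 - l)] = 2*(-4*l - 1)/(l^2*(2*l + 1)^2)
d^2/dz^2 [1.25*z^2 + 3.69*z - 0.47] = 2.50000000000000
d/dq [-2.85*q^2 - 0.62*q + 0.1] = -5.7*q - 0.62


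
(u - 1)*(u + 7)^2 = u^3 + 13*u^2 + 35*u - 49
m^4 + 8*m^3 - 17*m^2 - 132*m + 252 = (m - 3)*(m - 2)*(m + 6)*(m + 7)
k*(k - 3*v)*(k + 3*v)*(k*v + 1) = k^4*v + k^3 - 9*k^2*v^3 - 9*k*v^2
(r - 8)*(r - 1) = r^2 - 9*r + 8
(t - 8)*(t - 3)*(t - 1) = t^3 - 12*t^2 + 35*t - 24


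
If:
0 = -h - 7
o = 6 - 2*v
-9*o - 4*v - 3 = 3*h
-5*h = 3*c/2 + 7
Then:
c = 56/3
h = -7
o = 6/7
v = 18/7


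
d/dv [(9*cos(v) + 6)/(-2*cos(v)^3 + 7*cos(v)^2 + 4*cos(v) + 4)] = 12*(-12*cos(v)^3 + 9*cos(v)^2 + 28*cos(v) - 4)*sin(v)/(14*sin(v)^2 - 5*cos(v) + cos(3*v) - 22)^2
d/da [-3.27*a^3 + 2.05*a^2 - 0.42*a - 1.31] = -9.81*a^2 + 4.1*a - 0.42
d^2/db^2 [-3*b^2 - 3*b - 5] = -6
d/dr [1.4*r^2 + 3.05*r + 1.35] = 2.8*r + 3.05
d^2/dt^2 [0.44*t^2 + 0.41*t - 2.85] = 0.880000000000000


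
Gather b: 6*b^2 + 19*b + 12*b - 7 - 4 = 6*b^2 + 31*b - 11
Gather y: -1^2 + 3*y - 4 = 3*y - 5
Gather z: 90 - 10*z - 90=-10*z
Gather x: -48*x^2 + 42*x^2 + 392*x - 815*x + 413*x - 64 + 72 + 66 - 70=-6*x^2 - 10*x + 4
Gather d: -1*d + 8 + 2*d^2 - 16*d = 2*d^2 - 17*d + 8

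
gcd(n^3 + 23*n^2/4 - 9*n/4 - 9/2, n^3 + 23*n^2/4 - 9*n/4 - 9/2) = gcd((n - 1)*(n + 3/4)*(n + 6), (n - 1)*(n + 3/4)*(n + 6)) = n^3 + 23*n^2/4 - 9*n/4 - 9/2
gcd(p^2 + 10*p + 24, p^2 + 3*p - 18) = p + 6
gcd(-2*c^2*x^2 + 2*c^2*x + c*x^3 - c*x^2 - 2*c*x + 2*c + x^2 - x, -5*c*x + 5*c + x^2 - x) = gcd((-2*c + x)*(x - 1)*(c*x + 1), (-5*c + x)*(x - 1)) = x - 1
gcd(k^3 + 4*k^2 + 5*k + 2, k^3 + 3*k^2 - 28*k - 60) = k + 2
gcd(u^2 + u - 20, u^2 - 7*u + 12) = u - 4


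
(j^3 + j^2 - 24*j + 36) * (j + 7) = j^4 + 8*j^3 - 17*j^2 - 132*j + 252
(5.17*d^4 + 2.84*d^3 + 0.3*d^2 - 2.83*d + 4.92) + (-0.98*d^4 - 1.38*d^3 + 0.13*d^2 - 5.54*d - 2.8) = 4.19*d^4 + 1.46*d^3 + 0.43*d^2 - 8.37*d + 2.12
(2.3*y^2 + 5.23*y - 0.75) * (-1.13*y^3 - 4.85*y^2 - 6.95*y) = -2.599*y^5 - 17.0649*y^4 - 40.503*y^3 - 32.711*y^2 + 5.2125*y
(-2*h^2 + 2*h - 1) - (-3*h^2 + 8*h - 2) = h^2 - 6*h + 1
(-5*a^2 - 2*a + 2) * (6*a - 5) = -30*a^3 + 13*a^2 + 22*a - 10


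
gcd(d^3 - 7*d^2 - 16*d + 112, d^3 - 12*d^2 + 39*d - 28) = d^2 - 11*d + 28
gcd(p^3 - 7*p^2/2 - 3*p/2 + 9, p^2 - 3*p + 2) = p - 2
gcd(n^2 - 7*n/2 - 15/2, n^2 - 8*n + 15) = n - 5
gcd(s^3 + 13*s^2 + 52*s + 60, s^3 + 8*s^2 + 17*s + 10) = s^2 + 7*s + 10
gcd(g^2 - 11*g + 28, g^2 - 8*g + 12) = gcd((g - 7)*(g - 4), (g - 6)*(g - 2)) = 1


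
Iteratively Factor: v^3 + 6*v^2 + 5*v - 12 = (v + 3)*(v^2 + 3*v - 4) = (v - 1)*(v + 3)*(v + 4)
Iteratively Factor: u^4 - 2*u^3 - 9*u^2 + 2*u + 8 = (u + 1)*(u^3 - 3*u^2 - 6*u + 8) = (u - 4)*(u + 1)*(u^2 + u - 2) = (u - 4)*(u + 1)*(u + 2)*(u - 1)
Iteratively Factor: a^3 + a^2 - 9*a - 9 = (a + 1)*(a^2 - 9) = (a + 1)*(a + 3)*(a - 3)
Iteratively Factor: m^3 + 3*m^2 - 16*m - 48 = (m + 4)*(m^2 - m - 12) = (m + 3)*(m + 4)*(m - 4)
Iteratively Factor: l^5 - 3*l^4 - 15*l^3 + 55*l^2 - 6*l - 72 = (l + 4)*(l^4 - 7*l^3 + 13*l^2 + 3*l - 18) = (l - 2)*(l + 4)*(l^3 - 5*l^2 + 3*l + 9) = (l - 3)*(l - 2)*(l + 4)*(l^2 - 2*l - 3) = (l - 3)^2*(l - 2)*(l + 4)*(l + 1)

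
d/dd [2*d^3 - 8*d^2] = 2*d*(3*d - 8)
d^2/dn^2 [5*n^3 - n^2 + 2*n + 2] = 30*n - 2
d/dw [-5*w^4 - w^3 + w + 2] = -20*w^3 - 3*w^2 + 1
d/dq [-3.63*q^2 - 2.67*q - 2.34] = -7.26*q - 2.67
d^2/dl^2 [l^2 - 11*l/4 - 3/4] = 2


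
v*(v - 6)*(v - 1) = v^3 - 7*v^2 + 6*v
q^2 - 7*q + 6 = (q - 6)*(q - 1)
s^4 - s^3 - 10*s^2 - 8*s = s*(s - 4)*(s + 1)*(s + 2)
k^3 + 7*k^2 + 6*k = k*(k + 1)*(k + 6)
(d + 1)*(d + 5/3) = d^2 + 8*d/3 + 5/3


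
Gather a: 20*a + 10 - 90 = 20*a - 80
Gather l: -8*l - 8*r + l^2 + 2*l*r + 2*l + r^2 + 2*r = l^2 + l*(2*r - 6) + r^2 - 6*r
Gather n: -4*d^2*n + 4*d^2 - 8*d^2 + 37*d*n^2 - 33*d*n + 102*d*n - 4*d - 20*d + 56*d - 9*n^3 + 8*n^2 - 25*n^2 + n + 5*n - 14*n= -4*d^2 + 32*d - 9*n^3 + n^2*(37*d - 17) + n*(-4*d^2 + 69*d - 8)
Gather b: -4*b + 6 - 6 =-4*b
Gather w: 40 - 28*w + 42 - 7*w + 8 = 90 - 35*w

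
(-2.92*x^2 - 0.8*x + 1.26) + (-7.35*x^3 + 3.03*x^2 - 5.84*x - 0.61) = -7.35*x^3 + 0.11*x^2 - 6.64*x + 0.65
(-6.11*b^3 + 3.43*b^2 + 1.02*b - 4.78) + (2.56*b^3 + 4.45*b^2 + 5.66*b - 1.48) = -3.55*b^3 + 7.88*b^2 + 6.68*b - 6.26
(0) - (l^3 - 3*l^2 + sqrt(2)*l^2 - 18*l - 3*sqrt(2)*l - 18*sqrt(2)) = -l^3 - sqrt(2)*l^2 + 3*l^2 + 3*sqrt(2)*l + 18*l + 18*sqrt(2)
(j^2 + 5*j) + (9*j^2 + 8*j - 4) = 10*j^2 + 13*j - 4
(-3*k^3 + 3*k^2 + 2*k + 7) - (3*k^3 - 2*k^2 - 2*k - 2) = -6*k^3 + 5*k^2 + 4*k + 9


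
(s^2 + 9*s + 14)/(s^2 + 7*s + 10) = (s + 7)/(s + 5)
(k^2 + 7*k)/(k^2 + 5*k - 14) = k/(k - 2)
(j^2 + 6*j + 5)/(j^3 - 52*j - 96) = (j^2 + 6*j + 5)/(j^3 - 52*j - 96)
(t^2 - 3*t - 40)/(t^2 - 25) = (t - 8)/(t - 5)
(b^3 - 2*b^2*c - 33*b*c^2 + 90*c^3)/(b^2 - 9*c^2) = (b^2 + b*c - 30*c^2)/(b + 3*c)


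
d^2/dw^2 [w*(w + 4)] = 2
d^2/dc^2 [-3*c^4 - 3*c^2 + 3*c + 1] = -36*c^2 - 6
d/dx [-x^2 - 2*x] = -2*x - 2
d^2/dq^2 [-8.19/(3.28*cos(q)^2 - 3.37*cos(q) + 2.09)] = (352.445184*(1 - cos(q)^2)^2 - 271.586952*cos(q)^3 + 44.659251*cos(q)^2 + 600.858531*cos(q) - 426.18303)/(3.28*cos(q)^2 - 3.37*cos(q) + 2.09)^3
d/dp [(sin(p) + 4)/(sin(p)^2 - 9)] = (-8*sin(p) + cos(p)^2 - 10)*cos(p)/(sin(p)^2 - 9)^2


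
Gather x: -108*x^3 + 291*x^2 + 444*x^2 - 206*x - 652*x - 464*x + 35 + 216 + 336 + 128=-108*x^3 + 735*x^2 - 1322*x + 715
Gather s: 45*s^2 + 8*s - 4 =45*s^2 + 8*s - 4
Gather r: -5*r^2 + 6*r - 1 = -5*r^2 + 6*r - 1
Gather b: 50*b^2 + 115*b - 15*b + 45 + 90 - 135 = 50*b^2 + 100*b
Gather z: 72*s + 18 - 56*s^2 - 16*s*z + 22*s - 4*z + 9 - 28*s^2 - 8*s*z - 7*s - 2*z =-84*s^2 + 87*s + z*(-24*s - 6) + 27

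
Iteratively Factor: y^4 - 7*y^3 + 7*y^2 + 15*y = (y)*(y^3 - 7*y^2 + 7*y + 15) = y*(y - 5)*(y^2 - 2*y - 3) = y*(y - 5)*(y + 1)*(y - 3)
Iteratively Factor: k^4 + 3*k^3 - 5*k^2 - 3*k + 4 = (k - 1)*(k^3 + 4*k^2 - k - 4) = (k - 1)^2*(k^2 + 5*k + 4) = (k - 1)^2*(k + 4)*(k + 1)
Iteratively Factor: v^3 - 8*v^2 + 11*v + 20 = (v - 4)*(v^2 - 4*v - 5) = (v - 5)*(v - 4)*(v + 1)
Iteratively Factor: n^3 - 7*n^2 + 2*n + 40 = (n - 5)*(n^2 - 2*n - 8) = (n - 5)*(n - 4)*(n + 2)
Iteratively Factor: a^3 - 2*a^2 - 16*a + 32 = (a - 4)*(a^2 + 2*a - 8) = (a - 4)*(a - 2)*(a + 4)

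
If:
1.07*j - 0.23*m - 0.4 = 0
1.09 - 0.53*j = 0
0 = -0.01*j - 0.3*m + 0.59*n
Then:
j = 2.06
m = 7.83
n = 4.02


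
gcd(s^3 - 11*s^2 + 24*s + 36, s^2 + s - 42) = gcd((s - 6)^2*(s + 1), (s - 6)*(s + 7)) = s - 6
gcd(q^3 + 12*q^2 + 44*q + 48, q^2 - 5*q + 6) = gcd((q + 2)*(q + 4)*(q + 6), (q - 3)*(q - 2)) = 1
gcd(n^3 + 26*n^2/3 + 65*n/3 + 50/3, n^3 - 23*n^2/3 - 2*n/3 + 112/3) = n + 2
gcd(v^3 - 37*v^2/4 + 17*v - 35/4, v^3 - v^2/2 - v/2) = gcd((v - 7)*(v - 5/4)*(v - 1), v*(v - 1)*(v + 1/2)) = v - 1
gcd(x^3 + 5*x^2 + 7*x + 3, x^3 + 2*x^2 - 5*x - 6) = x^2 + 4*x + 3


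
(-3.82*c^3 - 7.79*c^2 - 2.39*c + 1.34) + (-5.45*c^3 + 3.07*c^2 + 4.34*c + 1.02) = -9.27*c^3 - 4.72*c^2 + 1.95*c + 2.36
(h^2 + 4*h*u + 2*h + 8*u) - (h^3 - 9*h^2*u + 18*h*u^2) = -h^3 + 9*h^2*u + h^2 - 18*h*u^2 + 4*h*u + 2*h + 8*u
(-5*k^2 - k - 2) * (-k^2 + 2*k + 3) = 5*k^4 - 9*k^3 - 15*k^2 - 7*k - 6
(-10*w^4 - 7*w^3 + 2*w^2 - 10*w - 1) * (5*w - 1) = -50*w^5 - 25*w^4 + 17*w^3 - 52*w^2 + 5*w + 1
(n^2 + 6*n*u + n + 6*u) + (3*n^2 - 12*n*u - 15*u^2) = 4*n^2 - 6*n*u + n - 15*u^2 + 6*u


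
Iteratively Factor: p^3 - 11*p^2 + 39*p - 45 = (p - 3)*(p^2 - 8*p + 15) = (p - 3)^2*(p - 5)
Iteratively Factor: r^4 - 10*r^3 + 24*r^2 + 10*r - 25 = (r - 1)*(r^3 - 9*r^2 + 15*r + 25) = (r - 5)*(r - 1)*(r^2 - 4*r - 5) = (r - 5)*(r - 1)*(r + 1)*(r - 5)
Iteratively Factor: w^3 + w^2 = (w + 1)*(w^2) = w*(w + 1)*(w)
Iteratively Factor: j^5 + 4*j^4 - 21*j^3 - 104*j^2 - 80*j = (j + 4)*(j^4 - 21*j^2 - 20*j) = j*(j + 4)*(j^3 - 21*j - 20) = j*(j + 1)*(j + 4)*(j^2 - j - 20) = j*(j + 1)*(j + 4)^2*(j - 5)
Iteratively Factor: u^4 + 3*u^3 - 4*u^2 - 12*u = (u - 2)*(u^3 + 5*u^2 + 6*u) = (u - 2)*(u + 2)*(u^2 + 3*u) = (u - 2)*(u + 2)*(u + 3)*(u)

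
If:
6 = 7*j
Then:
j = 6/7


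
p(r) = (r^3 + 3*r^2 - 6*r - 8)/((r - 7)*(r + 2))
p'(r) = (3*r^2 + 6*r - 6)/((r - 7)*(r + 2)) - (r^3 + 3*r^2 - 6*r - 8)/((r - 7)*(r + 2)^2) - (r^3 + 3*r^2 - 6*r - 8)/((r - 7)^2*(r + 2))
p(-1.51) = -1.07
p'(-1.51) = 4.03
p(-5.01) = -0.79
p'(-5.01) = 0.76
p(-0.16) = 0.53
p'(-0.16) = 0.31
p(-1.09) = -0.11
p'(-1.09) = 1.33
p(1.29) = 0.46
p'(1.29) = -0.42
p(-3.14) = 0.82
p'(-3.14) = 1.21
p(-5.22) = -0.94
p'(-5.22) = 0.76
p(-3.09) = 0.88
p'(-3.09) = 1.27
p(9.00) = 41.36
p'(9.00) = -11.21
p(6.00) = -35.00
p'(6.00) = -47.88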